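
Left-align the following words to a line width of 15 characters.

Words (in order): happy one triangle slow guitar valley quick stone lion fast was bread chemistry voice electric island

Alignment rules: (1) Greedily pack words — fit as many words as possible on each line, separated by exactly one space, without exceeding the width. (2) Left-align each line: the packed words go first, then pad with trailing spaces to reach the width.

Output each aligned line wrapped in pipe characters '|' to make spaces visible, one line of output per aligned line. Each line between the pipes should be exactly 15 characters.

Answer: |happy one      |
|triangle slow  |
|guitar valley  |
|quick stone    |
|lion fast was  |
|bread chemistry|
|voice electric |
|island         |

Derivation:
Line 1: ['happy', 'one'] (min_width=9, slack=6)
Line 2: ['triangle', 'slow'] (min_width=13, slack=2)
Line 3: ['guitar', 'valley'] (min_width=13, slack=2)
Line 4: ['quick', 'stone'] (min_width=11, slack=4)
Line 5: ['lion', 'fast', 'was'] (min_width=13, slack=2)
Line 6: ['bread', 'chemistry'] (min_width=15, slack=0)
Line 7: ['voice', 'electric'] (min_width=14, slack=1)
Line 8: ['island'] (min_width=6, slack=9)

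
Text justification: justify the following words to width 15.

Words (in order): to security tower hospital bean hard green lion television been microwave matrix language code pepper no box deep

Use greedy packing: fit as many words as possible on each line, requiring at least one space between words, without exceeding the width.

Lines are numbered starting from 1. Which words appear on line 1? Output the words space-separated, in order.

Line 1: ['to', 'security'] (min_width=11, slack=4)
Line 2: ['tower', 'hospital'] (min_width=14, slack=1)
Line 3: ['bean', 'hard', 'green'] (min_width=15, slack=0)
Line 4: ['lion', 'television'] (min_width=15, slack=0)
Line 5: ['been', 'microwave'] (min_width=14, slack=1)
Line 6: ['matrix', 'language'] (min_width=15, slack=0)
Line 7: ['code', 'pepper', 'no'] (min_width=14, slack=1)
Line 8: ['box', 'deep'] (min_width=8, slack=7)

Answer: to security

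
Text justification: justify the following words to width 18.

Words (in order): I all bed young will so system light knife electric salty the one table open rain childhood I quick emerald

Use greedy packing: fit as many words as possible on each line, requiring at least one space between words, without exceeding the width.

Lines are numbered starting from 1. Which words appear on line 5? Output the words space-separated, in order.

Line 1: ['I', 'all', 'bed', 'young'] (min_width=15, slack=3)
Line 2: ['will', 'so', 'system'] (min_width=14, slack=4)
Line 3: ['light', 'knife'] (min_width=11, slack=7)
Line 4: ['electric', 'salty', 'the'] (min_width=18, slack=0)
Line 5: ['one', 'table', 'open'] (min_width=14, slack=4)
Line 6: ['rain', 'childhood', 'I'] (min_width=16, slack=2)
Line 7: ['quick', 'emerald'] (min_width=13, slack=5)

Answer: one table open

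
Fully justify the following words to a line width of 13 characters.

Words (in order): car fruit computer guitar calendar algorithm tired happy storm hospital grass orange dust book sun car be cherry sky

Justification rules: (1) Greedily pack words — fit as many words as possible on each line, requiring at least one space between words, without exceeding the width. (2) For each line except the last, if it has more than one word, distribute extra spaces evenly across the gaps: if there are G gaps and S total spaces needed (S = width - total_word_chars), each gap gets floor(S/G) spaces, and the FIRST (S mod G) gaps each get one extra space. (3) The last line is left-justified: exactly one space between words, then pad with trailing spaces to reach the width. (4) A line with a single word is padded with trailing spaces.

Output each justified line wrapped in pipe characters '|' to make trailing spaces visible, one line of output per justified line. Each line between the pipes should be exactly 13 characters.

Line 1: ['car', 'fruit'] (min_width=9, slack=4)
Line 2: ['computer'] (min_width=8, slack=5)
Line 3: ['guitar'] (min_width=6, slack=7)
Line 4: ['calendar'] (min_width=8, slack=5)
Line 5: ['algorithm'] (min_width=9, slack=4)
Line 6: ['tired', 'happy'] (min_width=11, slack=2)
Line 7: ['storm'] (min_width=5, slack=8)
Line 8: ['hospital'] (min_width=8, slack=5)
Line 9: ['grass', 'orange'] (min_width=12, slack=1)
Line 10: ['dust', 'book', 'sun'] (min_width=13, slack=0)
Line 11: ['car', 'be', 'cherry'] (min_width=13, slack=0)
Line 12: ['sky'] (min_width=3, slack=10)

Answer: |car     fruit|
|computer     |
|guitar       |
|calendar     |
|algorithm    |
|tired   happy|
|storm        |
|hospital     |
|grass  orange|
|dust book sun|
|car be cherry|
|sky          |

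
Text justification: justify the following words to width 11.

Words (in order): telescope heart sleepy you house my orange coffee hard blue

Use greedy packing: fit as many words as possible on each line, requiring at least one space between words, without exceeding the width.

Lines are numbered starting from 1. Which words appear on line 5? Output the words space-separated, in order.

Line 1: ['telescope'] (min_width=9, slack=2)
Line 2: ['heart'] (min_width=5, slack=6)
Line 3: ['sleepy', 'you'] (min_width=10, slack=1)
Line 4: ['house', 'my'] (min_width=8, slack=3)
Line 5: ['orange'] (min_width=6, slack=5)
Line 6: ['coffee', 'hard'] (min_width=11, slack=0)
Line 7: ['blue'] (min_width=4, slack=7)

Answer: orange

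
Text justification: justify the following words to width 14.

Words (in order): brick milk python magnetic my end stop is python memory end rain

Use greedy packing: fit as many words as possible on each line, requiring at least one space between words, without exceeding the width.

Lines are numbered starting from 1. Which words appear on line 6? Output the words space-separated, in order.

Line 1: ['brick', 'milk'] (min_width=10, slack=4)
Line 2: ['python'] (min_width=6, slack=8)
Line 3: ['magnetic', 'my'] (min_width=11, slack=3)
Line 4: ['end', 'stop', 'is'] (min_width=11, slack=3)
Line 5: ['python', 'memory'] (min_width=13, slack=1)
Line 6: ['end', 'rain'] (min_width=8, slack=6)

Answer: end rain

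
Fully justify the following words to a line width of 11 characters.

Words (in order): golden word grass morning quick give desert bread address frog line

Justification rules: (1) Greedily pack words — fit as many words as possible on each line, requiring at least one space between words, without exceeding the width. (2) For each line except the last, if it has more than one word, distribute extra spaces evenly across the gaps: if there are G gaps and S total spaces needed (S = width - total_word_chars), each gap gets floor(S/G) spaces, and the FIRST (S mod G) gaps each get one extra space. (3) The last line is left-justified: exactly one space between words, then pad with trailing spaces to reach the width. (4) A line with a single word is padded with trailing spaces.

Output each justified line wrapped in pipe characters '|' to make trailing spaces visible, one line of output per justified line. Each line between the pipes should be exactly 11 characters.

Answer: |golden word|
|grass      |
|morning    |
|quick  give|
|desert     |
|bread      |
|address    |
|frog line  |

Derivation:
Line 1: ['golden', 'word'] (min_width=11, slack=0)
Line 2: ['grass'] (min_width=5, slack=6)
Line 3: ['morning'] (min_width=7, slack=4)
Line 4: ['quick', 'give'] (min_width=10, slack=1)
Line 5: ['desert'] (min_width=6, slack=5)
Line 6: ['bread'] (min_width=5, slack=6)
Line 7: ['address'] (min_width=7, slack=4)
Line 8: ['frog', 'line'] (min_width=9, slack=2)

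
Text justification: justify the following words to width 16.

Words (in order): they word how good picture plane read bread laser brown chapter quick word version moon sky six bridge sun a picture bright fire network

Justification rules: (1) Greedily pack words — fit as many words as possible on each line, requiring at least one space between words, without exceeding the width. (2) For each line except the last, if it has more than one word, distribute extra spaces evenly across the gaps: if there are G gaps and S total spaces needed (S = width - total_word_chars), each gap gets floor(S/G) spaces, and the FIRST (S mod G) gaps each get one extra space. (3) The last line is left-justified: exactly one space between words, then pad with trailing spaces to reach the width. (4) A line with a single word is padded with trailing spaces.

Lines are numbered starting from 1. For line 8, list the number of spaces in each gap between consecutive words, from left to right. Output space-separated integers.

Answer: 3 3

Derivation:
Line 1: ['they', 'word', 'how'] (min_width=13, slack=3)
Line 2: ['good', 'picture'] (min_width=12, slack=4)
Line 3: ['plane', 'read', 'bread'] (min_width=16, slack=0)
Line 4: ['laser', 'brown'] (min_width=11, slack=5)
Line 5: ['chapter', 'quick'] (min_width=13, slack=3)
Line 6: ['word', 'version'] (min_width=12, slack=4)
Line 7: ['moon', 'sky', 'six'] (min_width=12, slack=4)
Line 8: ['bridge', 'sun', 'a'] (min_width=12, slack=4)
Line 9: ['picture', 'bright'] (min_width=14, slack=2)
Line 10: ['fire', 'network'] (min_width=12, slack=4)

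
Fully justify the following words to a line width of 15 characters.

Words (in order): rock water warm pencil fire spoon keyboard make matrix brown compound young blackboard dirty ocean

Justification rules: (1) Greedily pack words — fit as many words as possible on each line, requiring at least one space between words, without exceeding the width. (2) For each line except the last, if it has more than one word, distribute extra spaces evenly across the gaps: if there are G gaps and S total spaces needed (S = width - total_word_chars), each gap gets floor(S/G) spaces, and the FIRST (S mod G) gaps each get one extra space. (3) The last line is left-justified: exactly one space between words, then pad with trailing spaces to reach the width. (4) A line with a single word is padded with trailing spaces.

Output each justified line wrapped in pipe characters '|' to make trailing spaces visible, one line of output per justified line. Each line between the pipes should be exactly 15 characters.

Answer: |rock water warm|
|pencil     fire|
|spoon  keyboard|
|make     matrix|
|brown  compound|
|young          |
|blackboard     |
|dirty ocean    |

Derivation:
Line 1: ['rock', 'water', 'warm'] (min_width=15, slack=0)
Line 2: ['pencil', 'fire'] (min_width=11, slack=4)
Line 3: ['spoon', 'keyboard'] (min_width=14, slack=1)
Line 4: ['make', 'matrix'] (min_width=11, slack=4)
Line 5: ['brown', 'compound'] (min_width=14, slack=1)
Line 6: ['young'] (min_width=5, slack=10)
Line 7: ['blackboard'] (min_width=10, slack=5)
Line 8: ['dirty', 'ocean'] (min_width=11, slack=4)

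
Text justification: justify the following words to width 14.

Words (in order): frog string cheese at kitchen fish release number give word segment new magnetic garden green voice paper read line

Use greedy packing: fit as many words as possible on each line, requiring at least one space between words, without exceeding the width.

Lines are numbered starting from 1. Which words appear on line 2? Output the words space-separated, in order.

Line 1: ['frog', 'string'] (min_width=11, slack=3)
Line 2: ['cheese', 'at'] (min_width=9, slack=5)
Line 3: ['kitchen', 'fish'] (min_width=12, slack=2)
Line 4: ['release', 'number'] (min_width=14, slack=0)
Line 5: ['give', 'word'] (min_width=9, slack=5)
Line 6: ['segment', 'new'] (min_width=11, slack=3)
Line 7: ['magnetic'] (min_width=8, slack=6)
Line 8: ['garden', 'green'] (min_width=12, slack=2)
Line 9: ['voice', 'paper'] (min_width=11, slack=3)
Line 10: ['read', 'line'] (min_width=9, slack=5)

Answer: cheese at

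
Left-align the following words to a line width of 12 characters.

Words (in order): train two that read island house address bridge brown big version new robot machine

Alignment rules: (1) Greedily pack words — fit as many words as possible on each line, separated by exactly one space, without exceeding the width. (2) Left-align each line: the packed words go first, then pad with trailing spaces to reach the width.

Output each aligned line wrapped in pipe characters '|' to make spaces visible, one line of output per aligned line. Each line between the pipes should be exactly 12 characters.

Answer: |train two   |
|that read   |
|island house|
|address     |
|bridge brown|
|big version |
|new robot   |
|machine     |

Derivation:
Line 1: ['train', 'two'] (min_width=9, slack=3)
Line 2: ['that', 'read'] (min_width=9, slack=3)
Line 3: ['island', 'house'] (min_width=12, slack=0)
Line 4: ['address'] (min_width=7, slack=5)
Line 5: ['bridge', 'brown'] (min_width=12, slack=0)
Line 6: ['big', 'version'] (min_width=11, slack=1)
Line 7: ['new', 'robot'] (min_width=9, slack=3)
Line 8: ['machine'] (min_width=7, slack=5)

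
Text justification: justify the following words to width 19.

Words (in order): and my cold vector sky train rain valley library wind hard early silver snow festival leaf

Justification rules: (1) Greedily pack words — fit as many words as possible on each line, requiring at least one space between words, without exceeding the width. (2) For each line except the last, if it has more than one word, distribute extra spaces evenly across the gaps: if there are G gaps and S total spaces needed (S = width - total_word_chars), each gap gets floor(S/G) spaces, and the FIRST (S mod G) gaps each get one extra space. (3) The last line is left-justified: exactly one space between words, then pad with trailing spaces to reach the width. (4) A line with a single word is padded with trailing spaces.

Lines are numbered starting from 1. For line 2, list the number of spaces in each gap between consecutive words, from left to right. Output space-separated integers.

Answer: 4 3

Derivation:
Line 1: ['and', 'my', 'cold', 'vector'] (min_width=18, slack=1)
Line 2: ['sky', 'train', 'rain'] (min_width=14, slack=5)
Line 3: ['valley', 'library', 'wind'] (min_width=19, slack=0)
Line 4: ['hard', 'early', 'silver'] (min_width=17, slack=2)
Line 5: ['snow', 'festival', 'leaf'] (min_width=18, slack=1)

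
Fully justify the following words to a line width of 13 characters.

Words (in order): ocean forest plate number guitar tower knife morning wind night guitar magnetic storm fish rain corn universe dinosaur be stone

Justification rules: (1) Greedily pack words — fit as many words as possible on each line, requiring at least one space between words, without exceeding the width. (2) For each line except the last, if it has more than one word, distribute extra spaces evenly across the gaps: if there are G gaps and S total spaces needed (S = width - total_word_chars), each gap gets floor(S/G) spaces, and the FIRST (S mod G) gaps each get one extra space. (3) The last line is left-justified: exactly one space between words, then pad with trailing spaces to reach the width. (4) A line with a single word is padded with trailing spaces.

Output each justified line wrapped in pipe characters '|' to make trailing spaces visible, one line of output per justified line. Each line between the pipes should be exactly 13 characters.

Answer: |ocean  forest|
|plate  number|
|guitar  tower|
|knife morning|
|wind    night|
|guitar       |
|magnetic     |
|storm    fish|
|rain     corn|
|universe     |
|dinosaur   be|
|stone        |

Derivation:
Line 1: ['ocean', 'forest'] (min_width=12, slack=1)
Line 2: ['plate', 'number'] (min_width=12, slack=1)
Line 3: ['guitar', 'tower'] (min_width=12, slack=1)
Line 4: ['knife', 'morning'] (min_width=13, slack=0)
Line 5: ['wind', 'night'] (min_width=10, slack=3)
Line 6: ['guitar'] (min_width=6, slack=7)
Line 7: ['magnetic'] (min_width=8, slack=5)
Line 8: ['storm', 'fish'] (min_width=10, slack=3)
Line 9: ['rain', 'corn'] (min_width=9, slack=4)
Line 10: ['universe'] (min_width=8, slack=5)
Line 11: ['dinosaur', 'be'] (min_width=11, slack=2)
Line 12: ['stone'] (min_width=5, slack=8)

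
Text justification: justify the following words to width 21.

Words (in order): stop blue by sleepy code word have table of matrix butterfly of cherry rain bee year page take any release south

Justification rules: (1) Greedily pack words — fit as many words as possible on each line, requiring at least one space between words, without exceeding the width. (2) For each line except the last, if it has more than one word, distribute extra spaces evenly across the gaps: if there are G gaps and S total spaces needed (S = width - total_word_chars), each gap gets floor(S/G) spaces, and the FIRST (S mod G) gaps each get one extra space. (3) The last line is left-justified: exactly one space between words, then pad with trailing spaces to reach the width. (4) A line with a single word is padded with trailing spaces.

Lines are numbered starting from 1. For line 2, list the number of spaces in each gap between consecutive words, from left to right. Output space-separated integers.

Answer: 2 1 1

Derivation:
Line 1: ['stop', 'blue', 'by', 'sleepy'] (min_width=19, slack=2)
Line 2: ['code', 'word', 'have', 'table'] (min_width=20, slack=1)
Line 3: ['of', 'matrix', 'butterfly'] (min_width=19, slack=2)
Line 4: ['of', 'cherry', 'rain', 'bee'] (min_width=18, slack=3)
Line 5: ['year', 'page', 'take', 'any'] (min_width=18, slack=3)
Line 6: ['release', 'south'] (min_width=13, slack=8)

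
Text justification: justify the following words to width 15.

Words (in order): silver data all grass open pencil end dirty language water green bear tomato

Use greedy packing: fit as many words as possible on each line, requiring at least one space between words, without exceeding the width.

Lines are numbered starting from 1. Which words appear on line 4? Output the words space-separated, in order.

Answer: dirty language

Derivation:
Line 1: ['silver', 'data', 'all'] (min_width=15, slack=0)
Line 2: ['grass', 'open'] (min_width=10, slack=5)
Line 3: ['pencil', 'end'] (min_width=10, slack=5)
Line 4: ['dirty', 'language'] (min_width=14, slack=1)
Line 5: ['water', 'green'] (min_width=11, slack=4)
Line 6: ['bear', 'tomato'] (min_width=11, slack=4)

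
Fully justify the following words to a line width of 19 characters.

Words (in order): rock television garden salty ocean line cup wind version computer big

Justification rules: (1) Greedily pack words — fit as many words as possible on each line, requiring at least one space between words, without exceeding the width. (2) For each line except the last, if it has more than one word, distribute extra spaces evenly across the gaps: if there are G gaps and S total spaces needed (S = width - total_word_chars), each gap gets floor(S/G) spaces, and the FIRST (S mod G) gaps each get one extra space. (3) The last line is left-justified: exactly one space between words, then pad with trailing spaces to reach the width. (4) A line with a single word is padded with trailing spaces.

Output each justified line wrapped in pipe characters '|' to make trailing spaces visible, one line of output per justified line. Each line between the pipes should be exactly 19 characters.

Line 1: ['rock', 'television'] (min_width=15, slack=4)
Line 2: ['garden', 'salty', 'ocean'] (min_width=18, slack=1)
Line 3: ['line', 'cup', 'wind'] (min_width=13, slack=6)
Line 4: ['version', 'computer'] (min_width=16, slack=3)
Line 5: ['big'] (min_width=3, slack=16)

Answer: |rock     television|
|garden  salty ocean|
|line    cup    wind|
|version    computer|
|big                |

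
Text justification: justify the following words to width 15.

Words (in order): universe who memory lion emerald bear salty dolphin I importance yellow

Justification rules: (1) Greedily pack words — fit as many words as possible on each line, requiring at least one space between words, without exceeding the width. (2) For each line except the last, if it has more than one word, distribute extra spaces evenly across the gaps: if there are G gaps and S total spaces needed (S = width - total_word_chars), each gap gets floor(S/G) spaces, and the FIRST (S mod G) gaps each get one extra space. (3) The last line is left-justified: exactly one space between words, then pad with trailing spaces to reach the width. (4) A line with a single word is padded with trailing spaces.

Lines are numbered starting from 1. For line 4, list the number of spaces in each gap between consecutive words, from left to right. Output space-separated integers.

Answer: 1 1

Derivation:
Line 1: ['universe', 'who'] (min_width=12, slack=3)
Line 2: ['memory', 'lion'] (min_width=11, slack=4)
Line 3: ['emerald', 'bear'] (min_width=12, slack=3)
Line 4: ['salty', 'dolphin', 'I'] (min_width=15, slack=0)
Line 5: ['importance'] (min_width=10, slack=5)
Line 6: ['yellow'] (min_width=6, slack=9)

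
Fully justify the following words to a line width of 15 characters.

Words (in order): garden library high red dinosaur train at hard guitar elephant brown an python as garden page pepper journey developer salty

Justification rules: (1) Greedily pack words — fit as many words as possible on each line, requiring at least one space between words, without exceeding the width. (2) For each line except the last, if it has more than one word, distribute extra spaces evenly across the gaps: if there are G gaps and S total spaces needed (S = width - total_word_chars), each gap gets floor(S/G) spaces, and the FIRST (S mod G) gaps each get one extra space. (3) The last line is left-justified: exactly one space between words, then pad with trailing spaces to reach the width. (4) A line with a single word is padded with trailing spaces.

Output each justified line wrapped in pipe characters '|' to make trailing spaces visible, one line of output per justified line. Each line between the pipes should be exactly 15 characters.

Line 1: ['garden', 'library'] (min_width=14, slack=1)
Line 2: ['high', 'red'] (min_width=8, slack=7)
Line 3: ['dinosaur', 'train'] (min_width=14, slack=1)
Line 4: ['at', 'hard', 'guitar'] (min_width=14, slack=1)
Line 5: ['elephant', 'brown'] (min_width=14, slack=1)
Line 6: ['an', 'python', 'as'] (min_width=12, slack=3)
Line 7: ['garden', 'page'] (min_width=11, slack=4)
Line 8: ['pepper', 'journey'] (min_width=14, slack=1)
Line 9: ['developer', 'salty'] (min_width=15, slack=0)

Answer: |garden  library|
|high        red|
|dinosaur  train|
|at  hard guitar|
|elephant  brown|
|an   python  as|
|garden     page|
|pepper  journey|
|developer salty|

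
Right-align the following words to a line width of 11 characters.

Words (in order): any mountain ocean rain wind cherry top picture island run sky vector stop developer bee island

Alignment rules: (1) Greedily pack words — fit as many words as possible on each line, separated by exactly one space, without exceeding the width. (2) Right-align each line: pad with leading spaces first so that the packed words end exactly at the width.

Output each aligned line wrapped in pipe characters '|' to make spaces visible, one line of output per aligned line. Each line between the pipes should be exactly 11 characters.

Line 1: ['any'] (min_width=3, slack=8)
Line 2: ['mountain'] (min_width=8, slack=3)
Line 3: ['ocean', 'rain'] (min_width=10, slack=1)
Line 4: ['wind', 'cherry'] (min_width=11, slack=0)
Line 5: ['top', 'picture'] (min_width=11, slack=0)
Line 6: ['island', 'run'] (min_width=10, slack=1)
Line 7: ['sky', 'vector'] (min_width=10, slack=1)
Line 8: ['stop'] (min_width=4, slack=7)
Line 9: ['developer'] (min_width=9, slack=2)
Line 10: ['bee', 'island'] (min_width=10, slack=1)

Answer: |        any|
|   mountain|
| ocean rain|
|wind cherry|
|top picture|
| island run|
| sky vector|
|       stop|
|  developer|
| bee island|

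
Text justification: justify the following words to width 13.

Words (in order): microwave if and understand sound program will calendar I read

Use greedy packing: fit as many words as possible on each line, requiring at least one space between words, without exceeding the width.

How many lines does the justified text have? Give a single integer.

Line 1: ['microwave', 'if'] (min_width=12, slack=1)
Line 2: ['and'] (min_width=3, slack=10)
Line 3: ['understand'] (min_width=10, slack=3)
Line 4: ['sound', 'program'] (min_width=13, slack=0)
Line 5: ['will', 'calendar'] (min_width=13, slack=0)
Line 6: ['I', 'read'] (min_width=6, slack=7)
Total lines: 6

Answer: 6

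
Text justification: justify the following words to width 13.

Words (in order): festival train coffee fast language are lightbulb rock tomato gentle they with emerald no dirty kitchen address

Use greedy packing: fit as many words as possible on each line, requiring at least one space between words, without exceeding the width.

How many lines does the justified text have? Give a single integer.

Line 1: ['festival'] (min_width=8, slack=5)
Line 2: ['train', 'coffee'] (min_width=12, slack=1)
Line 3: ['fast', 'language'] (min_width=13, slack=0)
Line 4: ['are', 'lightbulb'] (min_width=13, slack=0)
Line 5: ['rock', 'tomato'] (min_width=11, slack=2)
Line 6: ['gentle', 'they'] (min_width=11, slack=2)
Line 7: ['with', 'emerald'] (min_width=12, slack=1)
Line 8: ['no', 'dirty'] (min_width=8, slack=5)
Line 9: ['kitchen'] (min_width=7, slack=6)
Line 10: ['address'] (min_width=7, slack=6)
Total lines: 10

Answer: 10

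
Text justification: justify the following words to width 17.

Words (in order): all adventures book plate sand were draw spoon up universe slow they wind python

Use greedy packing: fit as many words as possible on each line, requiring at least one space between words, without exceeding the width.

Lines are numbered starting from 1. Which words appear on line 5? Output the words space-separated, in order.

Line 1: ['all', 'adventures'] (min_width=14, slack=3)
Line 2: ['book', 'plate', 'sand'] (min_width=15, slack=2)
Line 3: ['were', 'draw', 'spoon'] (min_width=15, slack=2)
Line 4: ['up', 'universe', 'slow'] (min_width=16, slack=1)
Line 5: ['they', 'wind', 'python'] (min_width=16, slack=1)

Answer: they wind python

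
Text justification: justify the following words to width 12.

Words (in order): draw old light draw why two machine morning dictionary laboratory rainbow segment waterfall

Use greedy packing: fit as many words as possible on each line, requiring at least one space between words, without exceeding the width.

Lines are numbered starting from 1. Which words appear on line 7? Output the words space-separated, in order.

Line 1: ['draw', 'old'] (min_width=8, slack=4)
Line 2: ['light', 'draw'] (min_width=10, slack=2)
Line 3: ['why', 'two'] (min_width=7, slack=5)
Line 4: ['machine'] (min_width=7, slack=5)
Line 5: ['morning'] (min_width=7, slack=5)
Line 6: ['dictionary'] (min_width=10, slack=2)
Line 7: ['laboratory'] (min_width=10, slack=2)
Line 8: ['rainbow'] (min_width=7, slack=5)
Line 9: ['segment'] (min_width=7, slack=5)
Line 10: ['waterfall'] (min_width=9, slack=3)

Answer: laboratory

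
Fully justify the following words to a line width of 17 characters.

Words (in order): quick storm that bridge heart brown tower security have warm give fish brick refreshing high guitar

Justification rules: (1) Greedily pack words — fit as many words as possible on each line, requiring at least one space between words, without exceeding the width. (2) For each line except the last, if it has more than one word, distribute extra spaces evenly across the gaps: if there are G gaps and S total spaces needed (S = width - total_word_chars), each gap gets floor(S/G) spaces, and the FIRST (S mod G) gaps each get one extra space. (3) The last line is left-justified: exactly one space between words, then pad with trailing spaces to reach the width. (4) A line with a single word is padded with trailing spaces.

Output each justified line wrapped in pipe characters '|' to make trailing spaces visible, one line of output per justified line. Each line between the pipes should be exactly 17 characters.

Line 1: ['quick', 'storm', 'that'] (min_width=16, slack=1)
Line 2: ['bridge', 'heart'] (min_width=12, slack=5)
Line 3: ['brown', 'tower'] (min_width=11, slack=6)
Line 4: ['security', 'have'] (min_width=13, slack=4)
Line 5: ['warm', 'give', 'fish'] (min_width=14, slack=3)
Line 6: ['brick', 'refreshing'] (min_width=16, slack=1)
Line 7: ['high', 'guitar'] (min_width=11, slack=6)

Answer: |quick  storm that|
|bridge      heart|
|brown       tower|
|security     have|
|warm   give  fish|
|brick  refreshing|
|high guitar      |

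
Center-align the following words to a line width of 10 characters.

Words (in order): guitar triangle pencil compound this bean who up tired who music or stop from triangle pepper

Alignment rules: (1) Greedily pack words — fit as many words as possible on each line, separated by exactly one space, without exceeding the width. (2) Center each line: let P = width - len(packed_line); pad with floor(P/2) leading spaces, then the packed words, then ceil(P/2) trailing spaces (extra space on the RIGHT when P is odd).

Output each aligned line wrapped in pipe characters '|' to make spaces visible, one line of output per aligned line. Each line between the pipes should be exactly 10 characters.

Line 1: ['guitar'] (min_width=6, slack=4)
Line 2: ['triangle'] (min_width=8, slack=2)
Line 3: ['pencil'] (min_width=6, slack=4)
Line 4: ['compound'] (min_width=8, slack=2)
Line 5: ['this', 'bean'] (min_width=9, slack=1)
Line 6: ['who', 'up'] (min_width=6, slack=4)
Line 7: ['tired', 'who'] (min_width=9, slack=1)
Line 8: ['music', 'or'] (min_width=8, slack=2)
Line 9: ['stop', 'from'] (min_width=9, slack=1)
Line 10: ['triangle'] (min_width=8, slack=2)
Line 11: ['pepper'] (min_width=6, slack=4)

Answer: |  guitar  |
| triangle |
|  pencil  |
| compound |
|this bean |
|  who up  |
|tired who |
| music or |
|stop from |
| triangle |
|  pepper  |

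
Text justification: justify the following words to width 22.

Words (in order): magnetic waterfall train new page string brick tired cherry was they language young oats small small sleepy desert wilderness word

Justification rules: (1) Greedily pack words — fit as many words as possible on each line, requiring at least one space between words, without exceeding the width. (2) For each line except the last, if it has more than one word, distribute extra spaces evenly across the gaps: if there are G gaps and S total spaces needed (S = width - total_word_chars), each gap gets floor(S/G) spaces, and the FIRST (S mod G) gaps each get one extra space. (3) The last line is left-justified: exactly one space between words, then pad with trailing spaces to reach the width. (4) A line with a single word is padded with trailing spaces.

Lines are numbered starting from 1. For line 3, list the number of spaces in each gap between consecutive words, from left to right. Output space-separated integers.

Line 1: ['magnetic', 'waterfall'] (min_width=18, slack=4)
Line 2: ['train', 'new', 'page', 'string'] (min_width=21, slack=1)
Line 3: ['brick', 'tired', 'cherry', 'was'] (min_width=22, slack=0)
Line 4: ['they', 'language', 'young'] (min_width=19, slack=3)
Line 5: ['oats', 'small', 'small'] (min_width=16, slack=6)
Line 6: ['sleepy', 'desert'] (min_width=13, slack=9)
Line 7: ['wilderness', 'word'] (min_width=15, slack=7)

Answer: 1 1 1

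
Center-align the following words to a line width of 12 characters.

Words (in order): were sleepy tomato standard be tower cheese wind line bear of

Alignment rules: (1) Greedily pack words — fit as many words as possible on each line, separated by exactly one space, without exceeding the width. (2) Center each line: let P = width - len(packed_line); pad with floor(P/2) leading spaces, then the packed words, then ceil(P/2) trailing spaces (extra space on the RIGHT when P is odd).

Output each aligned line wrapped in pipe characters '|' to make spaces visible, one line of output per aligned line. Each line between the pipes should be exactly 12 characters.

Answer: |were sleepy |
|   tomato   |
|standard be |
|tower cheese|
| wind line  |
|  bear of   |

Derivation:
Line 1: ['were', 'sleepy'] (min_width=11, slack=1)
Line 2: ['tomato'] (min_width=6, slack=6)
Line 3: ['standard', 'be'] (min_width=11, slack=1)
Line 4: ['tower', 'cheese'] (min_width=12, slack=0)
Line 5: ['wind', 'line'] (min_width=9, slack=3)
Line 6: ['bear', 'of'] (min_width=7, slack=5)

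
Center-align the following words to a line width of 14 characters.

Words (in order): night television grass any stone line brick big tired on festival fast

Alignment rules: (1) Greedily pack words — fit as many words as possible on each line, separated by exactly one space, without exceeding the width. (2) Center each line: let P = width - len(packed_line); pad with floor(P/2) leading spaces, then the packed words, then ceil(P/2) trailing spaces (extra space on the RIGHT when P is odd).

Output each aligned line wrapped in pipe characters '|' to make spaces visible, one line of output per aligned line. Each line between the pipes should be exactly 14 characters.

Line 1: ['night'] (min_width=5, slack=9)
Line 2: ['television'] (min_width=10, slack=4)
Line 3: ['grass', 'any'] (min_width=9, slack=5)
Line 4: ['stone', 'line'] (min_width=10, slack=4)
Line 5: ['brick', 'big'] (min_width=9, slack=5)
Line 6: ['tired', 'on'] (min_width=8, slack=6)
Line 7: ['festival', 'fast'] (min_width=13, slack=1)

Answer: |    night     |
|  television  |
|  grass any   |
|  stone line  |
|  brick big   |
|   tired on   |
|festival fast |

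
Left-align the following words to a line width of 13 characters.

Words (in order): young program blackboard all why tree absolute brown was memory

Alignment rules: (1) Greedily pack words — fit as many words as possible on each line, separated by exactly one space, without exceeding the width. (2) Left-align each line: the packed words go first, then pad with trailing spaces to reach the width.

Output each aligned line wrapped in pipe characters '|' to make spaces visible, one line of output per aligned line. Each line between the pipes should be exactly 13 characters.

Answer: |young program|
|blackboard   |
|all why tree |
|absolute     |
|brown was    |
|memory       |

Derivation:
Line 1: ['young', 'program'] (min_width=13, slack=0)
Line 2: ['blackboard'] (min_width=10, slack=3)
Line 3: ['all', 'why', 'tree'] (min_width=12, slack=1)
Line 4: ['absolute'] (min_width=8, slack=5)
Line 5: ['brown', 'was'] (min_width=9, slack=4)
Line 6: ['memory'] (min_width=6, slack=7)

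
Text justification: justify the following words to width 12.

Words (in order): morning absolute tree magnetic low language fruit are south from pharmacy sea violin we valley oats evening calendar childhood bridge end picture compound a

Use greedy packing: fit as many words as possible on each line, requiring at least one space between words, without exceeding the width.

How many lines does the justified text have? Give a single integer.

Answer: 16

Derivation:
Line 1: ['morning'] (min_width=7, slack=5)
Line 2: ['absolute'] (min_width=8, slack=4)
Line 3: ['tree'] (min_width=4, slack=8)
Line 4: ['magnetic', 'low'] (min_width=12, slack=0)
Line 5: ['language'] (min_width=8, slack=4)
Line 6: ['fruit', 'are'] (min_width=9, slack=3)
Line 7: ['south', 'from'] (min_width=10, slack=2)
Line 8: ['pharmacy', 'sea'] (min_width=12, slack=0)
Line 9: ['violin', 'we'] (min_width=9, slack=3)
Line 10: ['valley', 'oats'] (min_width=11, slack=1)
Line 11: ['evening'] (min_width=7, slack=5)
Line 12: ['calendar'] (min_width=8, slack=4)
Line 13: ['childhood'] (min_width=9, slack=3)
Line 14: ['bridge', 'end'] (min_width=10, slack=2)
Line 15: ['picture'] (min_width=7, slack=5)
Line 16: ['compound', 'a'] (min_width=10, slack=2)
Total lines: 16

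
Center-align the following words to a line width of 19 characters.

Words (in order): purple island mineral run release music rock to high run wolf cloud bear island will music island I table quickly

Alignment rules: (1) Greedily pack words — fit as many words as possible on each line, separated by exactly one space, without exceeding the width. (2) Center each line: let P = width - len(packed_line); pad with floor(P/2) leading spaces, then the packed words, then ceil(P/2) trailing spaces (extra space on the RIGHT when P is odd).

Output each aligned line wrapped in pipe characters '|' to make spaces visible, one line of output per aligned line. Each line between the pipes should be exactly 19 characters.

Line 1: ['purple', 'island'] (min_width=13, slack=6)
Line 2: ['mineral', 'run', 'release'] (min_width=19, slack=0)
Line 3: ['music', 'rock', 'to', 'high'] (min_width=18, slack=1)
Line 4: ['run', 'wolf', 'cloud', 'bear'] (min_width=19, slack=0)
Line 5: ['island', 'will', 'music'] (min_width=17, slack=2)
Line 6: ['island', 'I', 'table'] (min_width=14, slack=5)
Line 7: ['quickly'] (min_width=7, slack=12)

Answer: |   purple island   |
|mineral run release|
|music rock to high |
|run wolf cloud bear|
| island will music |
|  island I table   |
|      quickly      |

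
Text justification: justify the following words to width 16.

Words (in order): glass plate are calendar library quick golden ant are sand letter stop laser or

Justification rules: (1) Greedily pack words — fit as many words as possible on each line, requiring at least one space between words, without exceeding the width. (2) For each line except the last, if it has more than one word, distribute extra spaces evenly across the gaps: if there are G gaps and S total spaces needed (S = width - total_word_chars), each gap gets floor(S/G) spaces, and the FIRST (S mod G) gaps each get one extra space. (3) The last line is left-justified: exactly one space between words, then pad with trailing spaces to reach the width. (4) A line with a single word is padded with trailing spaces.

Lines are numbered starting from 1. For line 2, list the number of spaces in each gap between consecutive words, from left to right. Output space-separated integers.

Line 1: ['glass', 'plate', 'are'] (min_width=15, slack=1)
Line 2: ['calendar', 'library'] (min_width=16, slack=0)
Line 3: ['quick', 'golden', 'ant'] (min_width=16, slack=0)
Line 4: ['are', 'sand', 'letter'] (min_width=15, slack=1)
Line 5: ['stop', 'laser', 'or'] (min_width=13, slack=3)

Answer: 1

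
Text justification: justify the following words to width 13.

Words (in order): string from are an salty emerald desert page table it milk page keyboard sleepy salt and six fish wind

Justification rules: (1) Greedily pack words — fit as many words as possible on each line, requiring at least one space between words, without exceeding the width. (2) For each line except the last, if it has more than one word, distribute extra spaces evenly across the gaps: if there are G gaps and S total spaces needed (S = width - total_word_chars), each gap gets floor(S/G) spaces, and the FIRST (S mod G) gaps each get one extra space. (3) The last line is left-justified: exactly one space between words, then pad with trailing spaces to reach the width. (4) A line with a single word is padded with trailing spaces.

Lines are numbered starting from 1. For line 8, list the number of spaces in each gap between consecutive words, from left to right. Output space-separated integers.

Answer: 2 1

Derivation:
Line 1: ['string', 'from'] (min_width=11, slack=2)
Line 2: ['are', 'an', 'salty'] (min_width=12, slack=1)
Line 3: ['emerald'] (min_width=7, slack=6)
Line 4: ['desert', 'page'] (min_width=11, slack=2)
Line 5: ['table', 'it', 'milk'] (min_width=13, slack=0)
Line 6: ['page', 'keyboard'] (min_width=13, slack=0)
Line 7: ['sleepy', 'salt'] (min_width=11, slack=2)
Line 8: ['and', 'six', 'fish'] (min_width=12, slack=1)
Line 9: ['wind'] (min_width=4, slack=9)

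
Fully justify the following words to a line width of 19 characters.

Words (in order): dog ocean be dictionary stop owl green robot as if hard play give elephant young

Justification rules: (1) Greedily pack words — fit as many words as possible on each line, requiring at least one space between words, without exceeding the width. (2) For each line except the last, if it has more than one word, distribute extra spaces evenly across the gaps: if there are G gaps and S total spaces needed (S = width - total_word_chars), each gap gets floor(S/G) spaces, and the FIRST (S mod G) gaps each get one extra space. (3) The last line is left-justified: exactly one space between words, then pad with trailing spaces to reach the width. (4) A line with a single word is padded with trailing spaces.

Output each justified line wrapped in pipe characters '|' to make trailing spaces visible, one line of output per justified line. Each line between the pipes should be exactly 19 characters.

Line 1: ['dog', 'ocean', 'be'] (min_width=12, slack=7)
Line 2: ['dictionary', 'stop', 'owl'] (min_width=19, slack=0)
Line 3: ['green', 'robot', 'as', 'if'] (min_width=17, slack=2)
Line 4: ['hard', 'play', 'give'] (min_width=14, slack=5)
Line 5: ['elephant', 'young'] (min_width=14, slack=5)

Answer: |dog     ocean    be|
|dictionary stop owl|
|green  robot  as if|
|hard    play   give|
|elephant young     |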